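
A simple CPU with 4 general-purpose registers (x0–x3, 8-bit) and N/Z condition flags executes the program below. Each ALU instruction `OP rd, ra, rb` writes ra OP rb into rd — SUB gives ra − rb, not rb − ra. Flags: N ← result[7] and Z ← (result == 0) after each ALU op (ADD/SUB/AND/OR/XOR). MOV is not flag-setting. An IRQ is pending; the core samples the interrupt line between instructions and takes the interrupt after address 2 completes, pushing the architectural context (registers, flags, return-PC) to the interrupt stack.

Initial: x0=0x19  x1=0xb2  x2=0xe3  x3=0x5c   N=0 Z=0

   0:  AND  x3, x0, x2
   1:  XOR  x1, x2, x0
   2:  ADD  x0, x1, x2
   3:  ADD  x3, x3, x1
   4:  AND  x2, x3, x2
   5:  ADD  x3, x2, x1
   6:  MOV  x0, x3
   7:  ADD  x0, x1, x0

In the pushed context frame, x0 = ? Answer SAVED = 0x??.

after  0: x0=0x19 x1=0xb2 x2=0xe3 x3=0x01  N=0 Z=0
after  1: x0=0x19 x1=0xfa x2=0xe3 x3=0x01  N=1 Z=0
after  2: x0=0xdd x1=0xfa x2=0xe3 x3=0x01  N=1 Z=0
-- IRQ taken; context saved, return-PC = 3 --

SAVED = 0xdd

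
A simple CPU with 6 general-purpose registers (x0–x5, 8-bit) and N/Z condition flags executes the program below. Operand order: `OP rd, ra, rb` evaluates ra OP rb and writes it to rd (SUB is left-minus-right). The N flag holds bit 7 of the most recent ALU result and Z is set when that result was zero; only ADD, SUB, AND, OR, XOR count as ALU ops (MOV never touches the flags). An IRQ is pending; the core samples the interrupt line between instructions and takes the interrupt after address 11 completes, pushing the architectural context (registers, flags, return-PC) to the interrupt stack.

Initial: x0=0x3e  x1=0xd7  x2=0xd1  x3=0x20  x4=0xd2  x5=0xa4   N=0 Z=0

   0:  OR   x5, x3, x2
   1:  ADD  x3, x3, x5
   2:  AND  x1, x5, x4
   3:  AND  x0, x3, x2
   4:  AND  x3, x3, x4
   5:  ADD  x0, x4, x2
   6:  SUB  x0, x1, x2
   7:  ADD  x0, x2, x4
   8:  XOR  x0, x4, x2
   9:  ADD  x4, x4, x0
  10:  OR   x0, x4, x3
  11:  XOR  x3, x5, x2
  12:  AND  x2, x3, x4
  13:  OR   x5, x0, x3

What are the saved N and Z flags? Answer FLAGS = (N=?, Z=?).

after  0: x0=0x3e x1=0xd7 x2=0xd1 x3=0x20 x4=0xd2 x5=0xf1  N=1 Z=0
after  1: x0=0x3e x1=0xd7 x2=0xd1 x3=0x11 x4=0xd2 x5=0xf1  N=0 Z=0
after  2: x0=0x3e x1=0xd0 x2=0xd1 x3=0x11 x4=0xd2 x5=0xf1  N=1 Z=0
after  3: x0=0x11 x1=0xd0 x2=0xd1 x3=0x11 x4=0xd2 x5=0xf1  N=0 Z=0
after  4: x0=0x11 x1=0xd0 x2=0xd1 x3=0x10 x4=0xd2 x5=0xf1  N=0 Z=0
after  5: x0=0xa3 x1=0xd0 x2=0xd1 x3=0x10 x4=0xd2 x5=0xf1  N=1 Z=0
after  6: x0=0xff x1=0xd0 x2=0xd1 x3=0x10 x4=0xd2 x5=0xf1  N=1 Z=0
after  7: x0=0xa3 x1=0xd0 x2=0xd1 x3=0x10 x4=0xd2 x5=0xf1  N=1 Z=0
after  8: x0=0x03 x1=0xd0 x2=0xd1 x3=0x10 x4=0xd2 x5=0xf1  N=0 Z=0
after  9: x0=0x03 x1=0xd0 x2=0xd1 x3=0x10 x4=0xd5 x5=0xf1  N=1 Z=0
after 10: x0=0xd5 x1=0xd0 x2=0xd1 x3=0x10 x4=0xd5 x5=0xf1  N=1 Z=0
after 11: x0=0xd5 x1=0xd0 x2=0xd1 x3=0x20 x4=0xd5 x5=0xf1  N=0 Z=0
-- IRQ taken; context saved, return-PC = 12 --

FLAGS = (N=0, Z=0)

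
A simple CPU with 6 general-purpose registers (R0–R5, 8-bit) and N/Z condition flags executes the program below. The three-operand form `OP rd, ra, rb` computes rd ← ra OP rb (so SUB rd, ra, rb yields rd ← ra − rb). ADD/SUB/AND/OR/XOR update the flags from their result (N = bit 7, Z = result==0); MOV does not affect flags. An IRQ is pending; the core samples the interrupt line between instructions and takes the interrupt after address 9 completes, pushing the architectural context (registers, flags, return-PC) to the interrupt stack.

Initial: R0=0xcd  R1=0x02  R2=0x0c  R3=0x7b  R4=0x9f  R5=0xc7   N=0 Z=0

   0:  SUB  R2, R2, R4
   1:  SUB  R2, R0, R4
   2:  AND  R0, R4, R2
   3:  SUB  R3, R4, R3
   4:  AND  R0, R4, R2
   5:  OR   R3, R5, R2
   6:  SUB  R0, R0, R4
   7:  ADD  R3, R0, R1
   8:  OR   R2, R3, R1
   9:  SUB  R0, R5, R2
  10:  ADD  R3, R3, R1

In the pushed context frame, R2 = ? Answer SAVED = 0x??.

SAVED = 0x73

after  0: R0=0xcd R1=0x02 R2=0x6d R3=0x7b R4=0x9f R5=0xc7  N=0 Z=0
after  1: R0=0xcd R1=0x02 R2=0x2e R3=0x7b R4=0x9f R5=0xc7  N=0 Z=0
after  2: R0=0x0e R1=0x02 R2=0x2e R3=0x7b R4=0x9f R5=0xc7  N=0 Z=0
after  3: R0=0x0e R1=0x02 R2=0x2e R3=0x24 R4=0x9f R5=0xc7  N=0 Z=0
after  4: R0=0x0e R1=0x02 R2=0x2e R3=0x24 R4=0x9f R5=0xc7  N=0 Z=0
after  5: R0=0x0e R1=0x02 R2=0x2e R3=0xef R4=0x9f R5=0xc7  N=1 Z=0
after  6: R0=0x6f R1=0x02 R2=0x2e R3=0xef R4=0x9f R5=0xc7  N=0 Z=0
after  7: R0=0x6f R1=0x02 R2=0x2e R3=0x71 R4=0x9f R5=0xc7  N=0 Z=0
after  8: R0=0x6f R1=0x02 R2=0x73 R3=0x71 R4=0x9f R5=0xc7  N=0 Z=0
after  9: R0=0x54 R1=0x02 R2=0x73 R3=0x71 R4=0x9f R5=0xc7  N=0 Z=0
-- IRQ taken; context saved, return-PC = 10 --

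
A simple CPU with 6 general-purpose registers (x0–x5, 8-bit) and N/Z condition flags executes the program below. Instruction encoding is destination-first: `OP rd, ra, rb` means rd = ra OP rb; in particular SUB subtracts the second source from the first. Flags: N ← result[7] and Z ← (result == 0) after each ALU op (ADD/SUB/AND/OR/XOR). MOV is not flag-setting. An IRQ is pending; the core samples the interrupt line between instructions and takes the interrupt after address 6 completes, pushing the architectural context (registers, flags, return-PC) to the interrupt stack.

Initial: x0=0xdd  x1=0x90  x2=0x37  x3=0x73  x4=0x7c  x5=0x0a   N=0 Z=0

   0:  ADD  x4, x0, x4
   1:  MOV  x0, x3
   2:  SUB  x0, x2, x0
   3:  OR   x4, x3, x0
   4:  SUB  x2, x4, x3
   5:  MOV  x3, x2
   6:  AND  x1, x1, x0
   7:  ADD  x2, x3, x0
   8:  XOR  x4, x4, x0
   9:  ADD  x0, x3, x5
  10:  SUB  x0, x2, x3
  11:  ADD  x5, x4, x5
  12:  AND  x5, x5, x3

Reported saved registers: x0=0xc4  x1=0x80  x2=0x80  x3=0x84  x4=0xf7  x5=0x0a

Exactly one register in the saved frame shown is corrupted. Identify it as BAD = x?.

after  0: x0=0xdd x1=0x90 x2=0x37 x3=0x73 x4=0x59 x5=0x0a  N=0 Z=0
after  1: x0=0x73 x1=0x90 x2=0x37 x3=0x73 x4=0x59 x5=0x0a  N=0 Z=0
after  2: x0=0xc4 x1=0x90 x2=0x37 x3=0x73 x4=0x59 x5=0x0a  N=1 Z=0
after  3: x0=0xc4 x1=0x90 x2=0x37 x3=0x73 x4=0xf7 x5=0x0a  N=1 Z=0
after  4: x0=0xc4 x1=0x90 x2=0x84 x3=0x73 x4=0xf7 x5=0x0a  N=1 Z=0
after  5: x0=0xc4 x1=0x90 x2=0x84 x3=0x84 x4=0xf7 x5=0x0a  N=1 Z=0
after  6: x0=0xc4 x1=0x80 x2=0x84 x3=0x84 x4=0xf7 x5=0x0a  N=1 Z=0
-- IRQ taken; context saved, return-PC = 7 --
mismatch: x2: reported 0x80 vs actual 0x84

BAD = x2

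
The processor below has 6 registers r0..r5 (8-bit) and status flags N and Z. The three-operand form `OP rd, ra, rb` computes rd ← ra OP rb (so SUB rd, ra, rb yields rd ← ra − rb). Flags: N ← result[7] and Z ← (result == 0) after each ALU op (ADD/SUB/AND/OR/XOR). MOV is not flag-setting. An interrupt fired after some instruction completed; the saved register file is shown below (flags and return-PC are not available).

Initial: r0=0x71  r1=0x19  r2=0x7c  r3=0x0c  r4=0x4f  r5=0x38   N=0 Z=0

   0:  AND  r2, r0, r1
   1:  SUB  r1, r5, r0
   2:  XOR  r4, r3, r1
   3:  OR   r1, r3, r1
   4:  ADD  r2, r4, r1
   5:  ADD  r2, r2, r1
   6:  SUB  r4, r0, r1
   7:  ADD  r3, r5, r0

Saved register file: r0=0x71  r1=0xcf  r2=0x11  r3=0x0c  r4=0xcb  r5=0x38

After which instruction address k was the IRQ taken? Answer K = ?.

K = 3

after  0: r0=0x71 r1=0x19 r2=0x11 r3=0x0c r4=0x4f r5=0x38  N=0 Z=0
after  1: r0=0x71 r1=0xc7 r2=0x11 r3=0x0c r4=0x4f r5=0x38  N=1 Z=0
after  2: r0=0x71 r1=0xc7 r2=0x11 r3=0x0c r4=0xcb r5=0x38  N=1 Z=0
after  3: r0=0x71 r1=0xcf r2=0x11 r3=0x0c r4=0xcb r5=0x38  N=1 Z=0
-- IRQ taken; context saved, return-PC = 4 --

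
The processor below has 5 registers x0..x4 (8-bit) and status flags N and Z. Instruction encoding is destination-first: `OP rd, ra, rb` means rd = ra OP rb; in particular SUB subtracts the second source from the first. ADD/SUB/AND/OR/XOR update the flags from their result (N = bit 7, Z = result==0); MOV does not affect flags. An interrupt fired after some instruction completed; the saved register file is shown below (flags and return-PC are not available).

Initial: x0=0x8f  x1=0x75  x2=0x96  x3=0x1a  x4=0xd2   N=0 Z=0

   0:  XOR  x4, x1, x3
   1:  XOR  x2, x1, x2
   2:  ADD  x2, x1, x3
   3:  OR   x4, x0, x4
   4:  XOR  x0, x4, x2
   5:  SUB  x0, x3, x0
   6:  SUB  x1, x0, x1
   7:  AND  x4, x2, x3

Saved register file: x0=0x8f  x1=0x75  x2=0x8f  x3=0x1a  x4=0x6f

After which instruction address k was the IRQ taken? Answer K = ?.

after  0: x0=0x8f x1=0x75 x2=0x96 x3=0x1a x4=0x6f  N=0 Z=0
after  1: x0=0x8f x1=0x75 x2=0xe3 x3=0x1a x4=0x6f  N=1 Z=0
after  2: x0=0x8f x1=0x75 x2=0x8f x3=0x1a x4=0x6f  N=1 Z=0
-- IRQ taken; context saved, return-PC = 3 --

K = 2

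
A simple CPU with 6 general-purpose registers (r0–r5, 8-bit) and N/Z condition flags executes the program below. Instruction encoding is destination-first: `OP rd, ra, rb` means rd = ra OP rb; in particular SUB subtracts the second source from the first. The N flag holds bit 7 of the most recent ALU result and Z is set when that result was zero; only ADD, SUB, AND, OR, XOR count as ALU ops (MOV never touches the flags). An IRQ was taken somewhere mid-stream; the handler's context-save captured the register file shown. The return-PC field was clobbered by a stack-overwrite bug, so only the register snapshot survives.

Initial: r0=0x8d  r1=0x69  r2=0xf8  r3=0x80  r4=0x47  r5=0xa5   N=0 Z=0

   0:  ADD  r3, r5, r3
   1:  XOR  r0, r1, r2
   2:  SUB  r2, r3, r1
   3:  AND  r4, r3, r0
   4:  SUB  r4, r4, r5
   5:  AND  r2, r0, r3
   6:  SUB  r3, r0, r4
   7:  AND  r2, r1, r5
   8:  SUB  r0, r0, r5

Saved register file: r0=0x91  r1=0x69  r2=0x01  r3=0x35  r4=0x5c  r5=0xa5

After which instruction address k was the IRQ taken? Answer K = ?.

after  0: r0=0x8d r1=0x69 r2=0xf8 r3=0x25 r4=0x47 r5=0xa5  N=0 Z=0
after  1: r0=0x91 r1=0x69 r2=0xf8 r3=0x25 r4=0x47 r5=0xa5  N=1 Z=0
after  2: r0=0x91 r1=0x69 r2=0xbc r3=0x25 r4=0x47 r5=0xa5  N=1 Z=0
after  3: r0=0x91 r1=0x69 r2=0xbc r3=0x25 r4=0x01 r5=0xa5  N=0 Z=0
after  4: r0=0x91 r1=0x69 r2=0xbc r3=0x25 r4=0x5c r5=0xa5  N=0 Z=0
after  5: r0=0x91 r1=0x69 r2=0x01 r3=0x25 r4=0x5c r5=0xa5  N=0 Z=0
after  6: r0=0x91 r1=0x69 r2=0x01 r3=0x35 r4=0x5c r5=0xa5  N=0 Z=0
-- IRQ taken; context saved, return-PC = 7 --

K = 6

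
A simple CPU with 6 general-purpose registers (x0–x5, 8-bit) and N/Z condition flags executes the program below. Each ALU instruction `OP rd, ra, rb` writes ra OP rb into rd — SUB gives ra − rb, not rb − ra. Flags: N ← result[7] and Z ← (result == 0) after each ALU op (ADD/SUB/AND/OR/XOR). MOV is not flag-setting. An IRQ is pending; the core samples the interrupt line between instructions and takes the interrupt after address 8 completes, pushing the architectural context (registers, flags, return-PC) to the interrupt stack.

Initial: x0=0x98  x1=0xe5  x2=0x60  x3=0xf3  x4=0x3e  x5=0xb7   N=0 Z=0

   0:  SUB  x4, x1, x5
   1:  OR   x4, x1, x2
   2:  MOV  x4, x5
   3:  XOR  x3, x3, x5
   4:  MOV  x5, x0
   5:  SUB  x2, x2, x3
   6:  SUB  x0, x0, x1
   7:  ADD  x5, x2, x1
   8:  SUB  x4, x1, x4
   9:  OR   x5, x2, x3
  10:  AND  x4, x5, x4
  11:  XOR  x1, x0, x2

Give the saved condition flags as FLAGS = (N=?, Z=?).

FLAGS = (N=0, Z=0)

after  0: x0=0x98 x1=0xe5 x2=0x60 x3=0xf3 x4=0x2e x5=0xb7  N=0 Z=0
after  1: x0=0x98 x1=0xe5 x2=0x60 x3=0xf3 x4=0xe5 x5=0xb7  N=1 Z=0
after  2: x0=0x98 x1=0xe5 x2=0x60 x3=0xf3 x4=0xb7 x5=0xb7  N=1 Z=0
after  3: x0=0x98 x1=0xe5 x2=0x60 x3=0x44 x4=0xb7 x5=0xb7  N=0 Z=0
after  4: x0=0x98 x1=0xe5 x2=0x60 x3=0x44 x4=0xb7 x5=0x98  N=0 Z=0
after  5: x0=0x98 x1=0xe5 x2=0x1c x3=0x44 x4=0xb7 x5=0x98  N=0 Z=0
after  6: x0=0xb3 x1=0xe5 x2=0x1c x3=0x44 x4=0xb7 x5=0x98  N=1 Z=0
after  7: x0=0xb3 x1=0xe5 x2=0x1c x3=0x44 x4=0xb7 x5=0x01  N=0 Z=0
after  8: x0=0xb3 x1=0xe5 x2=0x1c x3=0x44 x4=0x2e x5=0x01  N=0 Z=0
-- IRQ taken; context saved, return-PC = 9 --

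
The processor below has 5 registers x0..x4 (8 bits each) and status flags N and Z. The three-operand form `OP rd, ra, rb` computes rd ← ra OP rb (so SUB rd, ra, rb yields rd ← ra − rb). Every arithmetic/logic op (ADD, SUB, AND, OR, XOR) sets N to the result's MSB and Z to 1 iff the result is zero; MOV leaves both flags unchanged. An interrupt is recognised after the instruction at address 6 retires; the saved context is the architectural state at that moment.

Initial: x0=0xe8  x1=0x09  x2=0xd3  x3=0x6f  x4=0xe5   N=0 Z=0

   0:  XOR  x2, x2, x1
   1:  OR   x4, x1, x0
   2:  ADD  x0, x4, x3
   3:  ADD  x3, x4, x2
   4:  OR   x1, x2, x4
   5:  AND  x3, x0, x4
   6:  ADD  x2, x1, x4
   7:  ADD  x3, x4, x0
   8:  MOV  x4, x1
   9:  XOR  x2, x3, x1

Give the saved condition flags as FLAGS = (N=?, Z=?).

after  0: x0=0xe8 x1=0x09 x2=0xda x3=0x6f x4=0xe5  N=1 Z=0
after  1: x0=0xe8 x1=0x09 x2=0xda x3=0x6f x4=0xe9  N=1 Z=0
after  2: x0=0x58 x1=0x09 x2=0xda x3=0x6f x4=0xe9  N=0 Z=0
after  3: x0=0x58 x1=0x09 x2=0xda x3=0xc3 x4=0xe9  N=1 Z=0
after  4: x0=0x58 x1=0xfb x2=0xda x3=0xc3 x4=0xe9  N=1 Z=0
after  5: x0=0x58 x1=0xfb x2=0xda x3=0x48 x4=0xe9  N=0 Z=0
after  6: x0=0x58 x1=0xfb x2=0xe4 x3=0x48 x4=0xe9  N=1 Z=0
-- IRQ taken; context saved, return-PC = 7 --

FLAGS = (N=1, Z=0)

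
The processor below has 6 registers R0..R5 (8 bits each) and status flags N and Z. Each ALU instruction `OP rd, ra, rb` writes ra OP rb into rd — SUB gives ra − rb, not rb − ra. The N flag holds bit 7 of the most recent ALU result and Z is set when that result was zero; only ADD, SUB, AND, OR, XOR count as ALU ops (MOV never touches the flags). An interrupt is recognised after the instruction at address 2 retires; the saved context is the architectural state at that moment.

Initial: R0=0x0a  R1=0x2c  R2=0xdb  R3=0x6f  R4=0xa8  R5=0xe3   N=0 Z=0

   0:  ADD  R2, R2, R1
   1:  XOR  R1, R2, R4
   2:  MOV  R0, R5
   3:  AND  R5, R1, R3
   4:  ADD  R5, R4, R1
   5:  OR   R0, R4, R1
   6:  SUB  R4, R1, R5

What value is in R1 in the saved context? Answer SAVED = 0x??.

SAVED = 0xaf

after  0: R0=0x0a R1=0x2c R2=0x07 R3=0x6f R4=0xa8 R5=0xe3  N=0 Z=0
after  1: R0=0x0a R1=0xaf R2=0x07 R3=0x6f R4=0xa8 R5=0xe3  N=1 Z=0
after  2: R0=0xe3 R1=0xaf R2=0x07 R3=0x6f R4=0xa8 R5=0xe3  N=1 Z=0
-- IRQ taken; context saved, return-PC = 3 --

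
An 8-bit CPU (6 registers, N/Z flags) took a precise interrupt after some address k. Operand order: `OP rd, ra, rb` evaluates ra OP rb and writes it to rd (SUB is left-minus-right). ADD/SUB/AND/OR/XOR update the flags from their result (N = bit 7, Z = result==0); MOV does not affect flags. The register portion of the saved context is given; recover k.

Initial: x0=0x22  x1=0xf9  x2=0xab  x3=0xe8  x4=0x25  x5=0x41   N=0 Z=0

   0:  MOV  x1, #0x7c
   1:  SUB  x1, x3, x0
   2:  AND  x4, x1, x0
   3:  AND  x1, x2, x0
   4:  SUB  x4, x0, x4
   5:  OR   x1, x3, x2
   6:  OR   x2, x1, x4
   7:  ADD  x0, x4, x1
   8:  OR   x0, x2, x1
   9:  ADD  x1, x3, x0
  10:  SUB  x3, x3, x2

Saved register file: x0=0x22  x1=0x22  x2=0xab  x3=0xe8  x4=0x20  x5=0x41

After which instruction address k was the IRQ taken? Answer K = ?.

K = 4

after  0: x0=0x22 x1=0x7c x2=0xab x3=0xe8 x4=0x25 x5=0x41  N=0 Z=0
after  1: x0=0x22 x1=0xc6 x2=0xab x3=0xe8 x4=0x25 x5=0x41  N=1 Z=0
after  2: x0=0x22 x1=0xc6 x2=0xab x3=0xe8 x4=0x02 x5=0x41  N=0 Z=0
after  3: x0=0x22 x1=0x22 x2=0xab x3=0xe8 x4=0x02 x5=0x41  N=0 Z=0
after  4: x0=0x22 x1=0x22 x2=0xab x3=0xe8 x4=0x20 x5=0x41  N=0 Z=0
-- IRQ taken; context saved, return-PC = 5 --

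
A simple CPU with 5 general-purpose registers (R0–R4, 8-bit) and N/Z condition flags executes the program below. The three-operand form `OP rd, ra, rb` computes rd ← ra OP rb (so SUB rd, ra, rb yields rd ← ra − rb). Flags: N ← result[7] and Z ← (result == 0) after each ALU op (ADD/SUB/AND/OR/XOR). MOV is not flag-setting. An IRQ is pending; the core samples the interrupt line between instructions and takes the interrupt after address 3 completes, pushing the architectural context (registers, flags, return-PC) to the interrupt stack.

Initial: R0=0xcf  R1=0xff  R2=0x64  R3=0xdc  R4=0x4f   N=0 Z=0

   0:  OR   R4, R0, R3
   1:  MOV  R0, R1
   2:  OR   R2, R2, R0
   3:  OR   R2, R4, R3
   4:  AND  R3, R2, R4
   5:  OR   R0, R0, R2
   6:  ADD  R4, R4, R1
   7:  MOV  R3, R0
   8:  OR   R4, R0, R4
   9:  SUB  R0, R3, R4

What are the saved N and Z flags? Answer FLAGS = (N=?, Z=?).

after  0: R0=0xcf R1=0xff R2=0x64 R3=0xdc R4=0xdf  N=1 Z=0
after  1: R0=0xff R1=0xff R2=0x64 R3=0xdc R4=0xdf  N=1 Z=0
after  2: R0=0xff R1=0xff R2=0xff R3=0xdc R4=0xdf  N=1 Z=0
after  3: R0=0xff R1=0xff R2=0xdf R3=0xdc R4=0xdf  N=1 Z=0
-- IRQ taken; context saved, return-PC = 4 --

FLAGS = (N=1, Z=0)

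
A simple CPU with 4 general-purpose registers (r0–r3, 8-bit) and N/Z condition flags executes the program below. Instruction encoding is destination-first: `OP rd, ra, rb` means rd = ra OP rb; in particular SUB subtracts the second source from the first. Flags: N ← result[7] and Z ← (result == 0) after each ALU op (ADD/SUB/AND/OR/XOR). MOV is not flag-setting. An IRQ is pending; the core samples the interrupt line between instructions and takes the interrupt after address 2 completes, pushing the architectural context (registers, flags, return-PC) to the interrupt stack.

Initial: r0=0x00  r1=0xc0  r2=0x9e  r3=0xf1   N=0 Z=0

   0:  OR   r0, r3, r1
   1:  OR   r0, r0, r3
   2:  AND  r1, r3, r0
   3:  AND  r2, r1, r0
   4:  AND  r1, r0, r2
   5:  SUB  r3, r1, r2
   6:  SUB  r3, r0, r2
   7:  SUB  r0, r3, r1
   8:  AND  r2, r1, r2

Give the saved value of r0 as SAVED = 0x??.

after  0: r0=0xf1 r1=0xc0 r2=0x9e r3=0xf1  N=1 Z=0
after  1: r0=0xf1 r1=0xc0 r2=0x9e r3=0xf1  N=1 Z=0
after  2: r0=0xf1 r1=0xf1 r2=0x9e r3=0xf1  N=1 Z=0
-- IRQ taken; context saved, return-PC = 3 --

SAVED = 0xf1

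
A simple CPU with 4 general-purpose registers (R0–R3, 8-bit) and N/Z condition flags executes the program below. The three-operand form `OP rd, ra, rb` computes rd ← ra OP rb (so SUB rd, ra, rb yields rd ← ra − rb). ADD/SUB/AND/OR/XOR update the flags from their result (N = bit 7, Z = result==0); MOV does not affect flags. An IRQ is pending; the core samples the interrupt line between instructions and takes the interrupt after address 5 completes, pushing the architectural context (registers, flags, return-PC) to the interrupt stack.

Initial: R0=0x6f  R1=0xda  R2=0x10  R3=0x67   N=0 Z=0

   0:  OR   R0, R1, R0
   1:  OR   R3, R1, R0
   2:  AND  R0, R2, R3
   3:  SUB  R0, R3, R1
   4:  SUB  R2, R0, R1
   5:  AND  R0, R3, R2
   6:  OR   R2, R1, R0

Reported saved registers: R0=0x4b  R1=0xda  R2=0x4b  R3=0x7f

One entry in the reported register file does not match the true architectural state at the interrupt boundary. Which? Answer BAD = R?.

after  0: R0=0xff R1=0xda R2=0x10 R3=0x67  N=1 Z=0
after  1: R0=0xff R1=0xda R2=0x10 R3=0xff  N=1 Z=0
after  2: R0=0x10 R1=0xda R2=0x10 R3=0xff  N=0 Z=0
after  3: R0=0x25 R1=0xda R2=0x10 R3=0xff  N=0 Z=0
after  4: R0=0x25 R1=0xda R2=0x4b R3=0xff  N=0 Z=0
after  5: R0=0x4b R1=0xda R2=0x4b R3=0xff  N=0 Z=0
-- IRQ taken; context saved, return-PC = 6 --
mismatch: R3: reported 0x7f vs actual 0xff

BAD = R3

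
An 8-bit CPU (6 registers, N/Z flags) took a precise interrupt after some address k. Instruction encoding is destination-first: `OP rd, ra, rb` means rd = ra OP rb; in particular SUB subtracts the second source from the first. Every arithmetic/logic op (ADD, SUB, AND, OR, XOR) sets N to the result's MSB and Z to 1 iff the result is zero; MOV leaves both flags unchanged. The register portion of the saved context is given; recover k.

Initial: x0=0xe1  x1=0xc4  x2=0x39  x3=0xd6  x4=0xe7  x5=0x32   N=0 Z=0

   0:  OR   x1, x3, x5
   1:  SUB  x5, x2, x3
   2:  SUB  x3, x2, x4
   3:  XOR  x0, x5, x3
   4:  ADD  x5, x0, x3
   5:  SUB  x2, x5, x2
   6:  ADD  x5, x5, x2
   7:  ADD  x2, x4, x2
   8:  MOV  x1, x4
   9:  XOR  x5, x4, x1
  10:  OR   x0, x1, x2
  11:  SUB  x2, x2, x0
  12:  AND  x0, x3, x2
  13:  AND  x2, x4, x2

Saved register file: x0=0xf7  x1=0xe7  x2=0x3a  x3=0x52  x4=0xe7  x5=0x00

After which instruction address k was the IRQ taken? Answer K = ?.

K = 11

after  0: x0=0xe1 x1=0xf6 x2=0x39 x3=0xd6 x4=0xe7 x5=0x32  N=1 Z=0
after  1: x0=0xe1 x1=0xf6 x2=0x39 x3=0xd6 x4=0xe7 x5=0x63  N=0 Z=0
after  2: x0=0xe1 x1=0xf6 x2=0x39 x3=0x52 x4=0xe7 x5=0x63  N=0 Z=0
after  3: x0=0x31 x1=0xf6 x2=0x39 x3=0x52 x4=0xe7 x5=0x63  N=0 Z=0
after  4: x0=0x31 x1=0xf6 x2=0x39 x3=0x52 x4=0xe7 x5=0x83  N=1 Z=0
after  5: x0=0x31 x1=0xf6 x2=0x4a x3=0x52 x4=0xe7 x5=0x83  N=0 Z=0
after  6: x0=0x31 x1=0xf6 x2=0x4a x3=0x52 x4=0xe7 x5=0xcd  N=1 Z=0
after  7: x0=0x31 x1=0xf6 x2=0x31 x3=0x52 x4=0xe7 x5=0xcd  N=0 Z=0
after  8: x0=0x31 x1=0xe7 x2=0x31 x3=0x52 x4=0xe7 x5=0xcd  N=0 Z=0
after  9: x0=0x31 x1=0xe7 x2=0x31 x3=0x52 x4=0xe7 x5=0x00  N=0 Z=1
after 10: x0=0xf7 x1=0xe7 x2=0x31 x3=0x52 x4=0xe7 x5=0x00  N=1 Z=0
after 11: x0=0xf7 x1=0xe7 x2=0x3a x3=0x52 x4=0xe7 x5=0x00  N=0 Z=0
-- IRQ taken; context saved, return-PC = 12 --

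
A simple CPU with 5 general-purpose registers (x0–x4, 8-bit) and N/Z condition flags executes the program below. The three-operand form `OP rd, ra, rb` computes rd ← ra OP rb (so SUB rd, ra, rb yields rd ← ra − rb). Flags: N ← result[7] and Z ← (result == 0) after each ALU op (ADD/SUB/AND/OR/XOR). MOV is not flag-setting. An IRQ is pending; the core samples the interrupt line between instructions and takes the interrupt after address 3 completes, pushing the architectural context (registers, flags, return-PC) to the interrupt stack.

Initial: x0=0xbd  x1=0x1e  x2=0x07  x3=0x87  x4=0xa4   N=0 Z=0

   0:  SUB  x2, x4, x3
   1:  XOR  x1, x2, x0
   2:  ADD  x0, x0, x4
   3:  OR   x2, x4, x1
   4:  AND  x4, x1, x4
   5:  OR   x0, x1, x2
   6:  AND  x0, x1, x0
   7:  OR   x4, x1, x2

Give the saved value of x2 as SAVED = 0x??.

after  0: x0=0xbd x1=0x1e x2=0x1d x3=0x87 x4=0xa4  N=0 Z=0
after  1: x0=0xbd x1=0xa0 x2=0x1d x3=0x87 x4=0xa4  N=1 Z=0
after  2: x0=0x61 x1=0xa0 x2=0x1d x3=0x87 x4=0xa4  N=0 Z=0
after  3: x0=0x61 x1=0xa0 x2=0xa4 x3=0x87 x4=0xa4  N=1 Z=0
-- IRQ taken; context saved, return-PC = 4 --

SAVED = 0xa4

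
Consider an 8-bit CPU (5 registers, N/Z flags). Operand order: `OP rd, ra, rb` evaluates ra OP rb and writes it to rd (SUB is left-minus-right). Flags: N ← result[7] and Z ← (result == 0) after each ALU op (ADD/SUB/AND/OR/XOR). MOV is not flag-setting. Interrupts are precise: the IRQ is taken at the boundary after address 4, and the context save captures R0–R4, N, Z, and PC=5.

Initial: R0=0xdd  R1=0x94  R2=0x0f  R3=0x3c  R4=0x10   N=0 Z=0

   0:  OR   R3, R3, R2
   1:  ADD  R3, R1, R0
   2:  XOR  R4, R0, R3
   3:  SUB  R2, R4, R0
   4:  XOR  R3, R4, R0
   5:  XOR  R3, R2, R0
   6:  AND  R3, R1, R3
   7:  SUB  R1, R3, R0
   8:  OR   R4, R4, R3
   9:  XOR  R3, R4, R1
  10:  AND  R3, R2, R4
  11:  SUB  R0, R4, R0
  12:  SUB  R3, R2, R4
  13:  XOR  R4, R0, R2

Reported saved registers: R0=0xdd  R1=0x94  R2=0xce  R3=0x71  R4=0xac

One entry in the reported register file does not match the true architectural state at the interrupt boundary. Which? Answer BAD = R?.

after  0: R0=0xdd R1=0x94 R2=0x0f R3=0x3f R4=0x10  N=0 Z=0
after  1: R0=0xdd R1=0x94 R2=0x0f R3=0x71 R4=0x10  N=0 Z=0
after  2: R0=0xdd R1=0x94 R2=0x0f R3=0x71 R4=0xac  N=1 Z=0
after  3: R0=0xdd R1=0x94 R2=0xcf R3=0x71 R4=0xac  N=1 Z=0
after  4: R0=0xdd R1=0x94 R2=0xcf R3=0x71 R4=0xac  N=0 Z=0
-- IRQ taken; context saved, return-PC = 5 --
mismatch: R2: reported 0xce vs actual 0xcf

BAD = R2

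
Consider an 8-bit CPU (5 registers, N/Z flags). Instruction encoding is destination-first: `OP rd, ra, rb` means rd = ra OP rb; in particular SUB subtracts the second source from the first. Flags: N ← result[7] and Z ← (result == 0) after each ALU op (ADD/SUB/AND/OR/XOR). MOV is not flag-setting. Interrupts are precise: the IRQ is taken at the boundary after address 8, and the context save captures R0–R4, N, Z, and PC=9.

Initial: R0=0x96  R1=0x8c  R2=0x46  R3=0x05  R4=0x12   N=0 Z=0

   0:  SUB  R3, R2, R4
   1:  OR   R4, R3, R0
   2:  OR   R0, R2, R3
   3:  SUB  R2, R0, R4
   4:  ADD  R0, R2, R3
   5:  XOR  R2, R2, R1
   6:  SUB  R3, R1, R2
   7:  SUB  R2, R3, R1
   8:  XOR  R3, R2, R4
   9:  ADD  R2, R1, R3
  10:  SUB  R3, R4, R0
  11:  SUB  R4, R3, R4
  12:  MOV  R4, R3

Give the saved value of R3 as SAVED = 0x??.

after  0: R0=0x96 R1=0x8c R2=0x46 R3=0x34 R4=0x12  N=0 Z=0
after  1: R0=0x96 R1=0x8c R2=0x46 R3=0x34 R4=0xb6  N=1 Z=0
after  2: R0=0x76 R1=0x8c R2=0x46 R3=0x34 R4=0xb6  N=0 Z=0
after  3: R0=0x76 R1=0x8c R2=0xc0 R3=0x34 R4=0xb6  N=1 Z=0
after  4: R0=0xf4 R1=0x8c R2=0xc0 R3=0x34 R4=0xb6  N=1 Z=0
after  5: R0=0xf4 R1=0x8c R2=0x4c R3=0x34 R4=0xb6  N=0 Z=0
after  6: R0=0xf4 R1=0x8c R2=0x4c R3=0x40 R4=0xb6  N=0 Z=0
after  7: R0=0xf4 R1=0x8c R2=0xb4 R3=0x40 R4=0xb6  N=1 Z=0
after  8: R0=0xf4 R1=0x8c R2=0xb4 R3=0x02 R4=0xb6  N=0 Z=0
-- IRQ taken; context saved, return-PC = 9 --

SAVED = 0x02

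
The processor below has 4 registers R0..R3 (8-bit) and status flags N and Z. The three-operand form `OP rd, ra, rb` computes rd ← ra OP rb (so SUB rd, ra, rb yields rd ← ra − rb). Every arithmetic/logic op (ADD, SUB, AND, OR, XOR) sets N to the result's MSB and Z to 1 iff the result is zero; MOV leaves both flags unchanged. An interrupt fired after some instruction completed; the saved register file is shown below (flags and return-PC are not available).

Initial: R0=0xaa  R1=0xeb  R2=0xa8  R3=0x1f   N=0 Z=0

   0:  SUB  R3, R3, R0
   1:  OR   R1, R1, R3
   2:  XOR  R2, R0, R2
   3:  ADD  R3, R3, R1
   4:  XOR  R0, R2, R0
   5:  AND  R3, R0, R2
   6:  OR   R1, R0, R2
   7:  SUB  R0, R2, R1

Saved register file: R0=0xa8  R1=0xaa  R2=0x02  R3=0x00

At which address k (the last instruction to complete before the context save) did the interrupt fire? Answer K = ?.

after  0: R0=0xaa R1=0xeb R2=0xa8 R3=0x75  N=0 Z=0
after  1: R0=0xaa R1=0xff R2=0xa8 R3=0x75  N=1 Z=0
after  2: R0=0xaa R1=0xff R2=0x02 R3=0x75  N=0 Z=0
after  3: R0=0xaa R1=0xff R2=0x02 R3=0x74  N=0 Z=0
after  4: R0=0xa8 R1=0xff R2=0x02 R3=0x74  N=1 Z=0
after  5: R0=0xa8 R1=0xff R2=0x02 R3=0x00  N=0 Z=1
after  6: R0=0xa8 R1=0xaa R2=0x02 R3=0x00  N=1 Z=0
-- IRQ taken; context saved, return-PC = 7 --

K = 6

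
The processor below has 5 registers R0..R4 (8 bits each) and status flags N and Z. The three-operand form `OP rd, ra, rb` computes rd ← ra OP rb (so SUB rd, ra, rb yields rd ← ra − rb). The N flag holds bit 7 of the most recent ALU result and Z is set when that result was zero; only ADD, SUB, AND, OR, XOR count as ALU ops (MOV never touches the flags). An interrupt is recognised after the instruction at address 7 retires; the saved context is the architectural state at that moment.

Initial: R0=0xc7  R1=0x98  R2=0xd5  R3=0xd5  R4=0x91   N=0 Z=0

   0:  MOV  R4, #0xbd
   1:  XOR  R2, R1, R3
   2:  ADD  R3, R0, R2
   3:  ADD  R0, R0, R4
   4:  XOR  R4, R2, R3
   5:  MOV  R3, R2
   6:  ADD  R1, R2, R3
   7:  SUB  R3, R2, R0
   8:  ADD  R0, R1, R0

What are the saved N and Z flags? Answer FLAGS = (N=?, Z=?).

after  0: R0=0xc7 R1=0x98 R2=0xd5 R3=0xd5 R4=0xbd  N=0 Z=0
after  1: R0=0xc7 R1=0x98 R2=0x4d R3=0xd5 R4=0xbd  N=0 Z=0
after  2: R0=0xc7 R1=0x98 R2=0x4d R3=0x14 R4=0xbd  N=0 Z=0
after  3: R0=0x84 R1=0x98 R2=0x4d R3=0x14 R4=0xbd  N=1 Z=0
after  4: R0=0x84 R1=0x98 R2=0x4d R3=0x14 R4=0x59  N=0 Z=0
after  5: R0=0x84 R1=0x98 R2=0x4d R3=0x4d R4=0x59  N=0 Z=0
after  6: R0=0x84 R1=0x9a R2=0x4d R3=0x4d R4=0x59  N=1 Z=0
after  7: R0=0x84 R1=0x9a R2=0x4d R3=0xc9 R4=0x59  N=1 Z=0
-- IRQ taken; context saved, return-PC = 8 --

FLAGS = (N=1, Z=0)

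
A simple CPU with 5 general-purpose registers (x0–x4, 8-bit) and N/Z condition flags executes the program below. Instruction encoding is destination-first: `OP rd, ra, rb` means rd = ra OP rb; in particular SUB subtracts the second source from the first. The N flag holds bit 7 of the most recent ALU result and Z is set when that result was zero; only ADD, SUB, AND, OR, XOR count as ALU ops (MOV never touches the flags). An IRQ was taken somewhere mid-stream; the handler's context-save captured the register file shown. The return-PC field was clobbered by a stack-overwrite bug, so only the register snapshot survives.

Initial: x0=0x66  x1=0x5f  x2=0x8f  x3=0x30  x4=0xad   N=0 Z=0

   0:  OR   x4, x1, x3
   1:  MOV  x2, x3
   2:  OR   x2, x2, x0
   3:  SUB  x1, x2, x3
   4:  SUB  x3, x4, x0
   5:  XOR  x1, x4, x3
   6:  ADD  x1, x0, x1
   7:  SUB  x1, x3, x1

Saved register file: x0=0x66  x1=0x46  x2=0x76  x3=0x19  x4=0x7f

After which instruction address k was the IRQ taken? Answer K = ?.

K = 4

after  0: x0=0x66 x1=0x5f x2=0x8f x3=0x30 x4=0x7f  N=0 Z=0
after  1: x0=0x66 x1=0x5f x2=0x30 x3=0x30 x4=0x7f  N=0 Z=0
after  2: x0=0x66 x1=0x5f x2=0x76 x3=0x30 x4=0x7f  N=0 Z=0
after  3: x0=0x66 x1=0x46 x2=0x76 x3=0x30 x4=0x7f  N=0 Z=0
after  4: x0=0x66 x1=0x46 x2=0x76 x3=0x19 x4=0x7f  N=0 Z=0
-- IRQ taken; context saved, return-PC = 5 --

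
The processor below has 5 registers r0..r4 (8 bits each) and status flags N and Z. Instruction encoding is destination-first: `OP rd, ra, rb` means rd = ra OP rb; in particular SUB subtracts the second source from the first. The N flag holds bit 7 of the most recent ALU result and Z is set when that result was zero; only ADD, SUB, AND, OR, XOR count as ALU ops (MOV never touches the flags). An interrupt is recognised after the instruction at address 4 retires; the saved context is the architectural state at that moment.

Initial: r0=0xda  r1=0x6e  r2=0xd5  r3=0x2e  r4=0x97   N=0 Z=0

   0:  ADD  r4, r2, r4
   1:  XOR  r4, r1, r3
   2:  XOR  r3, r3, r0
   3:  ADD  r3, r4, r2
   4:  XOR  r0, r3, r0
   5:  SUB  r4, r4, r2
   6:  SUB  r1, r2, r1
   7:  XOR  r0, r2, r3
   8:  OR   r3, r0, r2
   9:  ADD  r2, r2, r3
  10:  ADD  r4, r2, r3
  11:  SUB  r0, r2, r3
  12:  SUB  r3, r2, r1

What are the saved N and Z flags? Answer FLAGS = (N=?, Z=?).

after  0: r0=0xda r1=0x6e r2=0xd5 r3=0x2e r4=0x6c  N=0 Z=0
after  1: r0=0xda r1=0x6e r2=0xd5 r3=0x2e r4=0x40  N=0 Z=0
after  2: r0=0xda r1=0x6e r2=0xd5 r3=0xf4 r4=0x40  N=1 Z=0
after  3: r0=0xda r1=0x6e r2=0xd5 r3=0x15 r4=0x40  N=0 Z=0
after  4: r0=0xcf r1=0x6e r2=0xd5 r3=0x15 r4=0x40  N=1 Z=0
-- IRQ taken; context saved, return-PC = 5 --

FLAGS = (N=1, Z=0)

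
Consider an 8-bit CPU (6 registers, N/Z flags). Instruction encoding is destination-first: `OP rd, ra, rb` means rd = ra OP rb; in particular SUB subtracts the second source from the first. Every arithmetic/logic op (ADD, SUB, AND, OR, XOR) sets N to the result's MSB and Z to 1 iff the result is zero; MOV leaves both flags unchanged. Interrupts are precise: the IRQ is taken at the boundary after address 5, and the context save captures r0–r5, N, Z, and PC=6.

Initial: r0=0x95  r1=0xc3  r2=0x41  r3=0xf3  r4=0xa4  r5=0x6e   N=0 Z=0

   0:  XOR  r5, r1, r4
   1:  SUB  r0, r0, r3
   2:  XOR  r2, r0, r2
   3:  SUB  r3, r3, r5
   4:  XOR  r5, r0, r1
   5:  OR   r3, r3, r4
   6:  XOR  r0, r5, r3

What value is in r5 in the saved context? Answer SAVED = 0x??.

after  0: r0=0x95 r1=0xc3 r2=0x41 r3=0xf3 r4=0xa4 r5=0x67  N=0 Z=0
after  1: r0=0xa2 r1=0xc3 r2=0x41 r3=0xf3 r4=0xa4 r5=0x67  N=1 Z=0
after  2: r0=0xa2 r1=0xc3 r2=0xe3 r3=0xf3 r4=0xa4 r5=0x67  N=1 Z=0
after  3: r0=0xa2 r1=0xc3 r2=0xe3 r3=0x8c r4=0xa4 r5=0x67  N=1 Z=0
after  4: r0=0xa2 r1=0xc3 r2=0xe3 r3=0x8c r4=0xa4 r5=0x61  N=0 Z=0
after  5: r0=0xa2 r1=0xc3 r2=0xe3 r3=0xac r4=0xa4 r5=0x61  N=1 Z=0
-- IRQ taken; context saved, return-PC = 6 --

SAVED = 0x61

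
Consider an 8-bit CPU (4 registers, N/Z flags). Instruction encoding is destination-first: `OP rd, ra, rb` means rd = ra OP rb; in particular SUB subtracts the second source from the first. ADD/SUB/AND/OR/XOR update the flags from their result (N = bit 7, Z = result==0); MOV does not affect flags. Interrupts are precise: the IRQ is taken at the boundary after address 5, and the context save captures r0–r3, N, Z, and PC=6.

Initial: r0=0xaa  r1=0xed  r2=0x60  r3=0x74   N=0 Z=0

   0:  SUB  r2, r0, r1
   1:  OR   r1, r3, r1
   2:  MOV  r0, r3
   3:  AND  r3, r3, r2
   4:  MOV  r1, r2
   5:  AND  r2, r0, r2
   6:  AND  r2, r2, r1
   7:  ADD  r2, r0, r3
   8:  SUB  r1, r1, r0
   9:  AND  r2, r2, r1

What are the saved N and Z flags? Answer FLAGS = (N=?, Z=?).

after  0: r0=0xaa r1=0xed r2=0xbd r3=0x74  N=1 Z=0
after  1: r0=0xaa r1=0xfd r2=0xbd r3=0x74  N=1 Z=0
after  2: r0=0x74 r1=0xfd r2=0xbd r3=0x74  N=1 Z=0
after  3: r0=0x74 r1=0xfd r2=0xbd r3=0x34  N=0 Z=0
after  4: r0=0x74 r1=0xbd r2=0xbd r3=0x34  N=0 Z=0
after  5: r0=0x74 r1=0xbd r2=0x34 r3=0x34  N=0 Z=0
-- IRQ taken; context saved, return-PC = 6 --

FLAGS = (N=0, Z=0)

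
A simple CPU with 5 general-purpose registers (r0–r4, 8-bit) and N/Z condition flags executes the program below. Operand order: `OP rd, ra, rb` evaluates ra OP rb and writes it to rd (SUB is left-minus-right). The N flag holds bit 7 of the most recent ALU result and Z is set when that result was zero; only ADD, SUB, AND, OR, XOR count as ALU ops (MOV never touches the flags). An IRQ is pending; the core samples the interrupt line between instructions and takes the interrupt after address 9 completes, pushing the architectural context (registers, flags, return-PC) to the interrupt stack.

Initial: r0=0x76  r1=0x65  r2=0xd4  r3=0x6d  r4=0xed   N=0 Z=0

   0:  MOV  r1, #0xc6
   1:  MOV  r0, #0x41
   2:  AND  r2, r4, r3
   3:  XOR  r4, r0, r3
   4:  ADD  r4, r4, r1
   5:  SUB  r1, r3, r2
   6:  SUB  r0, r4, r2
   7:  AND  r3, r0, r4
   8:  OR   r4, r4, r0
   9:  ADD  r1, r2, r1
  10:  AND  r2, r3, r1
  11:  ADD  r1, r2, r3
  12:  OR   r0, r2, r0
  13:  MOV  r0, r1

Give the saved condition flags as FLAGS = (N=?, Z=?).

FLAGS = (N=0, Z=0)

after  0: r0=0x76 r1=0xc6 r2=0xd4 r3=0x6d r4=0xed  N=0 Z=0
after  1: r0=0x41 r1=0xc6 r2=0xd4 r3=0x6d r4=0xed  N=0 Z=0
after  2: r0=0x41 r1=0xc6 r2=0x6d r3=0x6d r4=0xed  N=0 Z=0
after  3: r0=0x41 r1=0xc6 r2=0x6d r3=0x6d r4=0x2c  N=0 Z=0
after  4: r0=0x41 r1=0xc6 r2=0x6d r3=0x6d r4=0xf2  N=1 Z=0
after  5: r0=0x41 r1=0x00 r2=0x6d r3=0x6d r4=0xf2  N=0 Z=1
after  6: r0=0x85 r1=0x00 r2=0x6d r3=0x6d r4=0xf2  N=1 Z=0
after  7: r0=0x85 r1=0x00 r2=0x6d r3=0x80 r4=0xf2  N=1 Z=0
after  8: r0=0x85 r1=0x00 r2=0x6d r3=0x80 r4=0xf7  N=1 Z=0
after  9: r0=0x85 r1=0x6d r2=0x6d r3=0x80 r4=0xf7  N=0 Z=0
-- IRQ taken; context saved, return-PC = 10 --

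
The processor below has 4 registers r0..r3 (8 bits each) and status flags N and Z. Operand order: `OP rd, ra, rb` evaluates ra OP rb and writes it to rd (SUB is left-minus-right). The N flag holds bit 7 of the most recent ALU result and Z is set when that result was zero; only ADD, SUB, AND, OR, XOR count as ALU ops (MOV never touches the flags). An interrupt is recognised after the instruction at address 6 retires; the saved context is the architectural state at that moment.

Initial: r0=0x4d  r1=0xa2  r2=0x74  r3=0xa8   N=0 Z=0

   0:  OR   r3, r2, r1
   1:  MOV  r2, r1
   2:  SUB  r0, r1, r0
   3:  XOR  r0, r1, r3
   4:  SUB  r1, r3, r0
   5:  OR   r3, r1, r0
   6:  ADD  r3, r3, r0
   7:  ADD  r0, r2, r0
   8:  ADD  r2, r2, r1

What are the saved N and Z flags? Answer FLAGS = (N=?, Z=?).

after  0: r0=0x4d r1=0xa2 r2=0x74 r3=0xf6  N=1 Z=0
after  1: r0=0x4d r1=0xa2 r2=0xa2 r3=0xf6  N=1 Z=0
after  2: r0=0x55 r1=0xa2 r2=0xa2 r3=0xf6  N=0 Z=0
after  3: r0=0x54 r1=0xa2 r2=0xa2 r3=0xf6  N=0 Z=0
after  4: r0=0x54 r1=0xa2 r2=0xa2 r3=0xf6  N=1 Z=0
after  5: r0=0x54 r1=0xa2 r2=0xa2 r3=0xf6  N=1 Z=0
after  6: r0=0x54 r1=0xa2 r2=0xa2 r3=0x4a  N=0 Z=0
-- IRQ taken; context saved, return-PC = 7 --

FLAGS = (N=0, Z=0)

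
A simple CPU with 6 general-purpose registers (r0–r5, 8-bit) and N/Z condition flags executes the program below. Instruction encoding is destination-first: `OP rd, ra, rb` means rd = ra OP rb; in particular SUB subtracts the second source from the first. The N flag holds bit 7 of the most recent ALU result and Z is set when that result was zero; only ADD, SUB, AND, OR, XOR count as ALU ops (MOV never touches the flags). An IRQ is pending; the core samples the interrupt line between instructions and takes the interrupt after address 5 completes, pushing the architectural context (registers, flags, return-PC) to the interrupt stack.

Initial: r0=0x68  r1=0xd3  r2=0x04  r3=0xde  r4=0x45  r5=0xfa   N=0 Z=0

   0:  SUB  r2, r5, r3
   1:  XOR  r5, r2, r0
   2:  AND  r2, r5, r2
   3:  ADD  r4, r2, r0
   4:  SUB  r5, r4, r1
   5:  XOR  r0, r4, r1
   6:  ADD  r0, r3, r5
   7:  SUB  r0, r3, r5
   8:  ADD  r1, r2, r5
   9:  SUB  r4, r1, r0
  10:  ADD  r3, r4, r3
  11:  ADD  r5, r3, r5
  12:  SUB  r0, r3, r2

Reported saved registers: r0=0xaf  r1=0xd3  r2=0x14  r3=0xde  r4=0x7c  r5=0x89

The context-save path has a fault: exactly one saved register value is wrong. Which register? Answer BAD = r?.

after  0: r0=0x68 r1=0xd3 r2=0x1c r3=0xde r4=0x45 r5=0xfa  N=0 Z=0
after  1: r0=0x68 r1=0xd3 r2=0x1c r3=0xde r4=0x45 r5=0x74  N=0 Z=0
after  2: r0=0x68 r1=0xd3 r2=0x14 r3=0xde r4=0x45 r5=0x74  N=0 Z=0
after  3: r0=0x68 r1=0xd3 r2=0x14 r3=0xde r4=0x7c r5=0x74  N=0 Z=0
after  4: r0=0x68 r1=0xd3 r2=0x14 r3=0xde r4=0x7c r5=0xa9  N=1 Z=0
after  5: r0=0xaf r1=0xd3 r2=0x14 r3=0xde r4=0x7c r5=0xa9  N=1 Z=0
-- IRQ taken; context saved, return-PC = 6 --
mismatch: r5: reported 0x89 vs actual 0xa9

BAD = r5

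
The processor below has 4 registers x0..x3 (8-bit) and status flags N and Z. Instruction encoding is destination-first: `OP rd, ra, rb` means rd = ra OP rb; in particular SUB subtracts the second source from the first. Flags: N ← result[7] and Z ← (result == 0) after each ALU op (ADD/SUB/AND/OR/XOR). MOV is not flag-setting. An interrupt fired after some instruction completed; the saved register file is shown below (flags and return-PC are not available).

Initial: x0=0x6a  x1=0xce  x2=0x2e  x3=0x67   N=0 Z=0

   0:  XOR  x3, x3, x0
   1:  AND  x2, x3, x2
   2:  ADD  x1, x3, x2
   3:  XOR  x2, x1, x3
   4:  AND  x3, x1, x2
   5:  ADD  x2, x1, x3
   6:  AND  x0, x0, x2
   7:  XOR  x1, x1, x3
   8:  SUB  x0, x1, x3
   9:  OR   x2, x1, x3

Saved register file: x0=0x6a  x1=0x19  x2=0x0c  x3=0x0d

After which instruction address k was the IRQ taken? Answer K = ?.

K = 2

after  0: x0=0x6a x1=0xce x2=0x2e x3=0x0d  N=0 Z=0
after  1: x0=0x6a x1=0xce x2=0x0c x3=0x0d  N=0 Z=0
after  2: x0=0x6a x1=0x19 x2=0x0c x3=0x0d  N=0 Z=0
-- IRQ taken; context saved, return-PC = 3 --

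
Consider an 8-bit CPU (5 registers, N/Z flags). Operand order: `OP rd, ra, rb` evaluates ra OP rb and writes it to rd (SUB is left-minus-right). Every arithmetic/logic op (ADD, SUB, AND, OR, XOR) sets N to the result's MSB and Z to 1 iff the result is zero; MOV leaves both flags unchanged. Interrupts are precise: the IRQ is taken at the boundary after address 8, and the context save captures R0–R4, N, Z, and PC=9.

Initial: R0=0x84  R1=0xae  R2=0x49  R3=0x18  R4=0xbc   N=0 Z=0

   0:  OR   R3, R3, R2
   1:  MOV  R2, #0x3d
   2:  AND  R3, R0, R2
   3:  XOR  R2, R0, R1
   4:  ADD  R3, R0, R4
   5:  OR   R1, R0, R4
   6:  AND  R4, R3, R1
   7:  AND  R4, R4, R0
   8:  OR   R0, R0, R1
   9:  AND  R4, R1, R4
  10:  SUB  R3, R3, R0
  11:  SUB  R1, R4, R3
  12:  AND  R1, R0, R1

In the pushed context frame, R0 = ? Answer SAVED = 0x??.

after  0: R0=0x84 R1=0xae R2=0x49 R3=0x59 R4=0xbc  N=0 Z=0
after  1: R0=0x84 R1=0xae R2=0x3d R3=0x59 R4=0xbc  N=0 Z=0
after  2: R0=0x84 R1=0xae R2=0x3d R3=0x04 R4=0xbc  N=0 Z=0
after  3: R0=0x84 R1=0xae R2=0x2a R3=0x04 R4=0xbc  N=0 Z=0
after  4: R0=0x84 R1=0xae R2=0x2a R3=0x40 R4=0xbc  N=0 Z=0
after  5: R0=0x84 R1=0xbc R2=0x2a R3=0x40 R4=0xbc  N=1 Z=0
after  6: R0=0x84 R1=0xbc R2=0x2a R3=0x40 R4=0x00  N=0 Z=1
after  7: R0=0x84 R1=0xbc R2=0x2a R3=0x40 R4=0x00  N=0 Z=1
after  8: R0=0xbc R1=0xbc R2=0x2a R3=0x40 R4=0x00  N=1 Z=0
-- IRQ taken; context saved, return-PC = 9 --

SAVED = 0xbc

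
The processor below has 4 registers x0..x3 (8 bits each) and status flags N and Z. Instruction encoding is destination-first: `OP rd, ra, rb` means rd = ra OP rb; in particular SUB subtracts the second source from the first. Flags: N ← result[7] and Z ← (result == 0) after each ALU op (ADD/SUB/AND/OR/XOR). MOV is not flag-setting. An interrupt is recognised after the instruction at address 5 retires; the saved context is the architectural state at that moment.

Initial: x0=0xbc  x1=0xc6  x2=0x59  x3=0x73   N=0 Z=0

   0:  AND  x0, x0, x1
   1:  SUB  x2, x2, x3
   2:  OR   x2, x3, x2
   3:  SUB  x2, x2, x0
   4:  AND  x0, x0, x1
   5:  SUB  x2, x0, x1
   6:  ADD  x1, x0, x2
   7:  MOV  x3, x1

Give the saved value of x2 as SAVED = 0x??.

SAVED = 0xbe

after  0: x0=0x84 x1=0xc6 x2=0x59 x3=0x73  N=1 Z=0
after  1: x0=0x84 x1=0xc6 x2=0xe6 x3=0x73  N=1 Z=0
after  2: x0=0x84 x1=0xc6 x2=0xf7 x3=0x73  N=1 Z=0
after  3: x0=0x84 x1=0xc6 x2=0x73 x3=0x73  N=0 Z=0
after  4: x0=0x84 x1=0xc6 x2=0x73 x3=0x73  N=1 Z=0
after  5: x0=0x84 x1=0xc6 x2=0xbe x3=0x73  N=1 Z=0
-- IRQ taken; context saved, return-PC = 6 --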